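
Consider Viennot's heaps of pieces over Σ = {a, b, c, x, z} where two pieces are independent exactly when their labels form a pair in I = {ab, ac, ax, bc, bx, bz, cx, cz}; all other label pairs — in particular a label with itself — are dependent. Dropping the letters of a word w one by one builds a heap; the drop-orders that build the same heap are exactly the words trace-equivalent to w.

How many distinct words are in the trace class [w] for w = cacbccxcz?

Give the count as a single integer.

1008

drop 0:c onto floor
drop 1:a onto floor
drop 2:c onto {0:c}
drop 3:b onto floor
drop 4:c onto {2:c}
drop 5:c onto {4:c}
drop 6:x onto floor
drop 7:c onto {5:c}
drop 8:z onto {1:a, 6:x}
ground layer = {0:c, 1:a, 3:b, 6:x}
drop-orders for the pieces not yet dropped (sum over which currently-grounded one goes next):
  1 to go: {3} 1  {7} 1  {8} 1
  2 to go: {1,8} 1  {3,7} 2  {3,8} 2  {5,7} 1  {6,8} 1  {7,8} 2
  3 to go: {1,3,8} 3  {1,6,8} 2  {1,7,8} 3  {3,5,7} 3  {3,6,8} 3  {3,7,8} 6  {4,5,7} 1  {5,7,8} 3  {6,7,8} 3
  4 to go: {1,3,6,8} 8  {1,3,7,8} 12  {1,5,7,8} 6  {1,6,7,8} 8  {2,4,5,7} 1  {3,4,5,7} 4  {3,5,7,8} 12  {3,6,7,8} 12  {4,5,7,8} 4  {5,6,7,8} 6
  5 to go: {0,2,4,5,7} 1  {1,3,5,7,8} 30  {1,3,6,7,8} 40  {1,4,5,7,8} 10  {1,5,6,7,8} 20  {2,3,4,5,7} 5  {2,4,5,7,8} 5  {3,4,5,7,8} 20  {3,5,6,7,8} 30  {4,5,6,7,8} 10
  6 to go: {0,2,3,4,5,7} 6  {0,2,4,5,7,8} 6  {1,2,4,5,7,8} 15  {1,3,4,5,7,8} 60  {1,3,5,6,7,8} 120  {1,4,5,6,7,8} 40  {2,3,4,5,7,8} 30  {2,4,5,6,7,8} 15  {3,4,5,6,7,8} 60
  7 to go: {0,1,2,4,5,7,8} 21  {0,2,3,4,5,7,8} 42  {0,2,4,5,6,7,8} 21  {1,2,3,4,5,7,8} 105  {1,2,4,5,6,7,8} 70  {1,3,4,5,6,7,8} 280  {2,3,4,5,6,7,8} 105
  if 0:c drops first: 560 orders
  if 1:a drops first: 168 orders
  if 3:b drops first: 112 orders
  if 6:x drops first: 168 orders
heap linearizations: 1008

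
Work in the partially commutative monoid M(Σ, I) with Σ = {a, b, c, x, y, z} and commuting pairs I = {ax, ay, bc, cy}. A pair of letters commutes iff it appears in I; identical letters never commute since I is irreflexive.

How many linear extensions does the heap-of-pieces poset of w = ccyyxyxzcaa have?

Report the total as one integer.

6

drop 0:c onto floor
drop 1:c onto {0:c}
drop 2:y onto floor
drop 3:y onto {2:y}
drop 4:x onto {1:c, 3:y}
drop 5:y onto {4:x}
drop 6:x onto {5:y}
drop 7:z onto {6:x}
drop 8:c onto {7:z}
drop 9:a onto {8:c}
drop 10:a onto {9:a}
ground layer = {0:c, 2:y}
drop-orders for the pieces not yet dropped (sum over which currently-grounded one goes next):
  1 to go: {10} 1
  2 to go: {9,10} 1
  3 to go: {8,9,10} 1
  4 to go: {7,8,9,10} 1
  5 to go: {6,7,8,9,10} 1
  6 to go: {5,6,7,8,9,10} 1
  7 to go: {4,5,6,7,8,9,10} 1
  8 to go: {1,4,5,6,7,8,9,10} 1  {3,4,5,6,7,8,9,10} 1
  9 to go: {0,1,4,5,6,7,8,9,10} 1  {1,3,4,5,6,7,8,9,10} 2  {2,3,4,5,6,7,8,9,10} 1
  if 0:c drops first: 3 orders
  if 2:y drops first: 3 orders
heap linearizations: 6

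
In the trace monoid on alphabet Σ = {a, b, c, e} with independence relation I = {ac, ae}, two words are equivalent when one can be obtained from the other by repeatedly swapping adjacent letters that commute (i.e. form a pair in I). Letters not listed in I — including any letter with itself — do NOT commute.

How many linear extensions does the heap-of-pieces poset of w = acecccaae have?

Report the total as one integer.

0(a) covers ∅
1(c) covers ∅
2(e) covers 1:c
3(c) covers 2:e
4(c) covers 3:c
5(c) covers 4:c
6(a) covers 0:a
7(a) covers 6:a
8(e) covers 5:c
floor of heap: 0:a, 1:c
completions by unplaced set U, small U first (add the entries for U minus each lowest piece of U):
  |U|=1: {7}:1  {8}:1
  |U|=2: {5,8}:1  {6,7}:1  {7,8}:2
  |U|=3: {0,6,7}:1  {4,5,8}:1  {5,7,8}:3  {6,7,8}:3
  |U|=4: {0,6,7,8}:4  {3,4,5,8}:1  {4,5,7,8}:4  {5,6,7,8}:6
  |U|=5: {0,5,6,7,8}:10  {2,3,4,5,8}:1  {3,4,5,7,8}:5  {4,5,6,7,8}:10
  |U|=6: {0,4,5,6,7,8}:20  {1,2,3,4,5,8}:1  {2,3,4,5,7,8}:6  {3,4,5,6,7,8}:15
  |U|=7: {0,3,4,5,6,7,8}:35  {1,2,3,4,5,7,8}:7  {2,3,4,5,6,7,8}:21
  start at 0(a): 28
  start at 1(c): 56
sum over floor = 84

84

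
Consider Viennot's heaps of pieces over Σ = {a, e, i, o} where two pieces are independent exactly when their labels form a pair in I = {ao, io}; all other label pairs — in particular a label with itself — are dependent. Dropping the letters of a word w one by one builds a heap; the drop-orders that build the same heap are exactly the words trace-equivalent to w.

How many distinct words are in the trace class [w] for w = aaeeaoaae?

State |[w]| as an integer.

4

drop 0:a onto floor
drop 1:a onto {0:a}
drop 2:e onto {1:a}
drop 3:e onto {2:e}
drop 4:a onto {3:e}
drop 5:o onto {3:e}
drop 6:a onto {4:a}
drop 7:a onto {6:a}
drop 8:e onto {5:o, 7:a}
ground layer = {0:a}
drop-orders for the pieces not yet dropped (sum over which currently-grounded one goes next):
  1 to go: {8} 1
  2 to go: {5,8} 1  {7,8} 1
  3 to go: {5,7,8} 2  {6,7,8} 1
  4 to go: {4,6,7,8} 1  {5,6,7,8} 3
  5 to go: {4,5,6,7,8} 4
  6 to go: {3,4,5,6,7,8} 4
  7 to go: {2,3,4,5,6,7,8} 4
  if 0:a drops first: 4 orders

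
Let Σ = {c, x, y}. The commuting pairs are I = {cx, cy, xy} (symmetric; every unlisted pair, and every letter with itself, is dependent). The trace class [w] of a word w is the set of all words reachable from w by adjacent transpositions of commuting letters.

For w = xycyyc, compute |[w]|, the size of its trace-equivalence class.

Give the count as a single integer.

60

drop 0:x onto floor
drop 1:y onto floor
drop 2:c onto floor
drop 3:y onto {1:y}
drop 4:y onto {3:y}
drop 5:c onto {2:c}
ground layer = {0:x, 1:y, 2:c}
drop-orders for the pieces not yet dropped (sum over which currently-grounded one goes next):
  1 to go: {0} 1  {4} 1  {5} 1
  2 to go: {0,4} 2  {0,5} 2  {2,5} 1  {3,4} 1  {4,5} 2
  3 to go: {0,2,5} 3  {0,3,4} 3  {0,4,5} 6  {1,3,4} 1  {2,4,5} 3  {3,4,5} 3
  4 to go: {0,1,3,4} 4  {0,2,4,5} 12  {0,3,4,5} 12  {1,3,4,5} 4  {2,3,4,5} 6
  if 0:x drops first: 10 orders
  if 1:y drops first: 30 orders
  if 2:c drops first: 20 orders
heap linearizations: 60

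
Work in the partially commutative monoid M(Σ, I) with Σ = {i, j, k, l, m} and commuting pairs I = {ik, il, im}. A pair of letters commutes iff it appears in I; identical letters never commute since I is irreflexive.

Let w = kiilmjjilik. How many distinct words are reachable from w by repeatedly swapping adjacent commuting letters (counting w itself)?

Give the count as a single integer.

#0=k has no predecessor
#1=i has no predecessor
#2=i depends on [1:i]
#3=l depends on [0:k]
#4=m depends on [3:l]
#5=j depends on [2:i, 4:m]
#6=j depends on [5:j]
#7=i depends on [6:j]
#8=l depends on [6:j]
#9=i depends on [7:i]
#10=k depends on [8:l]
sources: [0:k, 1:i]
N(rest) = Σ N(rest − s) over sources s of rest; N(one piece) = 1:
  size 1 → [9]=1  [10]=1
  size 2 → [7,9]=1  [8,10]=1  [9,10]=2
  size 3 → [7,9,10]=3  [8,9,10]=3
  size 4 → [7,8,9,10]=6
  size 5 → [6,7,8,9,10]=6
  size 6 → [5,6,7,8,9,10]=6
  size 7 → [2,5,6,7,8,9,10]=6  [4,5,6,7,8,9,10]=6
  size 8 → [1,2,5,6,7,8,9,10]=6  [2,4,5,6,7,8,9,10]=12  [3,4,5,6,7,8,9,10]=6
  size 9 → [0,3,4,5,6,7,8,9,10]=6  [1,2,4,5,6,7,8,9,10]=18  [2,3,4,5,6,7,8,9,10]=18
  first=0(k) contributes 36
  first=1(i) contributes 24
|[w]| = 60

60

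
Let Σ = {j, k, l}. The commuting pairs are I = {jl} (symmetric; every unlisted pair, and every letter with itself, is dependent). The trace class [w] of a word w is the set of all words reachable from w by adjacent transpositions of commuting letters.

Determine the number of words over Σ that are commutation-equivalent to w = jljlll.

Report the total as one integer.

15

drop 0:j onto floor
drop 1:l onto floor
drop 2:j onto {0:j}
drop 3:l onto {1:l}
drop 4:l onto {3:l}
drop 5:l onto {4:l}
ground layer = {0:j, 1:l}
drop-orders for the pieces not yet dropped (sum over which currently-grounded one goes next):
  1 to go: {2} 1  {5} 1
  2 to go: {0,2} 1  {2,5} 2  {4,5} 1
  3 to go: {0,2,5} 3  {2,4,5} 3  {3,4,5} 1
  4 to go: {0,2,4,5} 6  {1,3,4,5} 1  {2,3,4,5} 4
  if 0:j drops first: 5 orders
  if 1:l drops first: 10 orders
heap linearizations: 15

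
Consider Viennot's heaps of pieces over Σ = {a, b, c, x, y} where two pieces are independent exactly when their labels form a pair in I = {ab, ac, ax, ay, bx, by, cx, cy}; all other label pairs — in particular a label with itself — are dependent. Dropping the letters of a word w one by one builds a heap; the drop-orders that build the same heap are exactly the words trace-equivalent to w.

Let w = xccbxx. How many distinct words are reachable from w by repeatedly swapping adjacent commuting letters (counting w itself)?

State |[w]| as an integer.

20

#0=x has no predecessor
#1=c has no predecessor
#2=c depends on [1:c]
#3=b depends on [2:c]
#4=x depends on [0:x]
#5=x depends on [4:x]
sources: [0:x, 1:c]
N(rest) = Σ N(rest − s) over sources s of rest; N(one piece) = 1:
  size 1 → [3]=1  [5]=1
  size 2 → [2,3]=1  [3,5]=2  [4,5]=1
  size 3 → [0,4,5]=1  [1,2,3]=1  [2,3,5]=3  [3,4,5]=3
  size 4 → [0,3,4,5]=4  [1,2,3,5]=4  [2,3,4,5]=6
  first=0(x) contributes 10
  first=1(c) contributes 10
|[w]| = 20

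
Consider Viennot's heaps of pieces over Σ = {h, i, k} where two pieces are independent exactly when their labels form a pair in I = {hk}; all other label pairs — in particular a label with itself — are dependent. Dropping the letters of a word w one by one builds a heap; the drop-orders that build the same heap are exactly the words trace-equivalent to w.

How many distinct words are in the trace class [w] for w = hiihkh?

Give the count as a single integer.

piece 0:h — minimal
piece 1:i rests on {0:h}
piece 2:i rests on {1:i}
piece 3:h rests on {2:i}
piece 4:k rests on {2:i}
piece 5:h rests on {3:h}
minimal pieces: {0:h}
ways to finish when only these pieces remain (= sum over removing one remaining piece with nothing left below it):
  1 left: {4}→1  {5}→1
  2 left: {3,5}→1  {4,5}→2
  3 left: {3,4,5}→3
  4 left: {2,3,4,5}→3
  placing 0:h first → 3 extensions

3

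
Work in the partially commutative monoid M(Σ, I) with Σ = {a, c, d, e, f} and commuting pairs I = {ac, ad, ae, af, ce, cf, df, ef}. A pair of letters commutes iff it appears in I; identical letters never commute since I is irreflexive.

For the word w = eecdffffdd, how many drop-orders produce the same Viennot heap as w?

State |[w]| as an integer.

630

piece 0:e — minimal
piece 1:e rests on {0:e}
piece 2:c — minimal
piece 3:d rests on {1:e, 2:c}
piece 4:f — minimal
piece 5:f rests on {4:f}
piece 6:f rests on {5:f}
piece 7:f rests on {6:f}
piece 8:d rests on {3:d}
piece 9:d rests on {8:d}
minimal pieces: {0:e, 2:c, 4:f}
ways to finish when only these pieces remain (= sum over removing one remaining piece with nothing left below it):
  1 left: {7}→1  {9}→1
  2 left: {6,7}→1  {7,9}→2  {8,9}→1
  3 left: {3,8,9}→1  {5,6,7}→1  {6,7,9}→3  {7,8,9}→3
  4 left: {1,3,8,9}→1  {2,3,8,9}→1  {3,7,8,9}→4  {4,5,6,7}→1  {5,6,7,9}→4  {6,7,8,9}→6
  5 left: {0,1,3,8,9}→1  {1,2,3,8,9}→2  {1,3,7,8,9}→5  {2,3,7,8,9}→5  {3,6,7,8,9}→10  {4,5,6,7,9}→5  {5,6,7,8,9}→10
  6 left: {0,1,2,3,8,9}→3  {0,1,3,7,8,9}→6  {1,2,3,7,8,9}→12  {1,3,6,7,8,9}→15  {2,3,6,7,8,9}→15  {3,5,6,7,8,9}→20  {4,5,6,7,8,9}→15
  7 left: {0,1,2,3,7,8,9}→21  {0,1,3,6,7,8,9}→21  {1,2,3,6,7,8,9}→42  {1,3,5,6,7,8,9}→35  {2,3,5,6,7,8,9}→35  {3,4,5,6,7,8,9}→35
  8 left: {0,1,2,3,6,7,8,9}→84  {0,1,3,5,6,7,8,9}→56  {1,2,3,5,6,7,8,9}→112  {1,3,4,5,6,7,8,9}→70  {2,3,4,5,6,7,8,9}→70
  placing 0:e first → 252 extensions
  placing 2:c first → 126 extensions
  placing 4:f first → 252 extensions
total linear extensions = 630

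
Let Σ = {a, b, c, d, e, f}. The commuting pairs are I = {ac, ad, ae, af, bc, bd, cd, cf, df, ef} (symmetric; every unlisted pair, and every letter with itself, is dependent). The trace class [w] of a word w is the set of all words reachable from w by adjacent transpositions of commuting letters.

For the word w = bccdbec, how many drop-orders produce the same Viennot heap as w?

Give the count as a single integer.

30

#0=b has no predecessor
#1=c has no predecessor
#2=c depends on [1:c]
#3=d has no predecessor
#4=b depends on [0:b]
#5=e depends on [2:c, 3:d, 4:b]
#6=c depends on [5:e]
sources: [0:b, 1:c, 3:d]
N(rest) = Σ N(rest − s) over sources s of rest; N(one piece) = 1:
  size 1 → [6]=1
  size 2 → [5,6]=1
  size 3 → [2,5,6]=1  [3,5,6]=1  [4,5,6]=1
  size 4 → [0,4,5,6]=1  [1,2,5,6]=1  [2,3,5,6]=2  [2,4,5,6]=2  [3,4,5,6]=2
  size 5 → [0,2,4,5,6]=3  [0,3,4,5,6]=3  [1,2,3,5,6]=3  [1,2,4,5,6]=3  [2,3,4,5,6]=6
  first=0(b) contributes 12
  first=1(c) contributes 12
  first=3(d) contributes 6
|[w]| = 30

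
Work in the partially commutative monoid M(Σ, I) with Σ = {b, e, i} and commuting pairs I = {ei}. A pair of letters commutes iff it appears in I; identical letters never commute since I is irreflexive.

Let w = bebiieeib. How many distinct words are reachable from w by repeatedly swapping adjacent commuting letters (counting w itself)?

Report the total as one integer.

10

#0=b has no predecessor
#1=e depends on [0:b]
#2=b depends on [1:e]
#3=i depends on [2:b]
#4=i depends on [3:i]
#5=e depends on [2:b]
#6=e depends on [5:e]
#7=i depends on [4:i]
#8=b depends on [6:e, 7:i]
sources: [0:b]
N(rest) = Σ N(rest − s) over sources s of rest; N(one piece) = 1:
  size 1 → [8]=1
  size 2 → [6,8]=1  [7,8]=1
  size 3 → [4,7,8]=1  [5,6,8]=1  [6,7,8]=2
  size 4 → [3,4,7,8]=1  [4,6,7,8]=3  [5,6,7,8]=3
  size 5 → [3,4,6,7,8]=4  [4,5,6,7,8]=6
  size 6 → [3,4,5,6,7,8]=10
  size 7 → [2,3,4,5,6,7,8]=10
  first=0(b) contributes 10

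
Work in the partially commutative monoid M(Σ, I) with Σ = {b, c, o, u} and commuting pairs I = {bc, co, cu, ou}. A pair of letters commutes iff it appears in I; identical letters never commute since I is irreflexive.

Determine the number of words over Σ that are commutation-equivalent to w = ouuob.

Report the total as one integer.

6

drop 0:o onto floor
drop 1:u onto floor
drop 2:u onto {1:u}
drop 3:o onto {0:o}
drop 4:b onto {2:u, 3:o}
ground layer = {0:o, 1:u}
drop-orders for the pieces not yet dropped (sum over which currently-grounded one goes next):
  1 to go: {4} 1
  2 to go: {2,4} 1  {3,4} 1
  3 to go: {0,3,4} 1  {1,2,4} 1  {2,3,4} 2
  if 0:o drops first: 3 orders
  if 1:u drops first: 3 orders
heap linearizations: 6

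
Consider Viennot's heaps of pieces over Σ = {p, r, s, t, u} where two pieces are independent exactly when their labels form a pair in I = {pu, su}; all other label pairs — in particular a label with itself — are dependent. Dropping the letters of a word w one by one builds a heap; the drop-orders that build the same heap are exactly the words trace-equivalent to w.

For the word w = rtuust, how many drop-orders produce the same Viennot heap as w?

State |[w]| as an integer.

drop 0:r onto floor
drop 1:t onto {0:r}
drop 2:u onto {1:t}
drop 3:u onto {2:u}
drop 4:s onto {1:t}
drop 5:t onto {3:u, 4:s}
ground layer = {0:r}
drop-orders for the pieces not yet dropped (sum over which currently-grounded one goes next):
  1 to go: {5} 1
  2 to go: {3,5} 1  {4,5} 1
  3 to go: {2,3,5} 1  {3,4,5} 2
  4 to go: {2,3,4,5} 3
  if 0:r drops first: 3 orders

3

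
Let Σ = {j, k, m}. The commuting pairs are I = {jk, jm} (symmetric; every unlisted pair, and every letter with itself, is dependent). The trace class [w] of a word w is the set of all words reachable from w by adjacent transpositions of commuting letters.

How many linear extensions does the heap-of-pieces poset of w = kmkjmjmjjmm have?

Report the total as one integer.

#0=k has no predecessor
#1=m depends on [0:k]
#2=k depends on [1:m]
#3=j has no predecessor
#4=m depends on [2:k]
#5=j depends on [3:j]
#6=m depends on [4:m]
#7=j depends on [5:j]
#8=j depends on [7:j]
#9=m depends on [6:m]
#10=m depends on [9:m]
sources: [0:k, 3:j]
N(rest) = Σ N(rest − s) over sources s of rest; N(one piece) = 1:
  size 1 → [8]=1  [10]=1
  size 2 → [7,8]=1  [8,10]=2  [9,10]=1
  size 3 → [5,7,8]=1  [6,9,10]=1  [7,8,10]=3  [8,9,10]=3
  size 4 → [3,5,7,8]=1  [4,6,9,10]=1  [5,7,8,10]=4  [6,8,9,10]=4  [7,8,9,10]=6
  size 5 → [2,4,6,9,10]=1  [3,5,7,8,10]=5  [4,6,8,9,10]=5  [5,7,8,9,10]=10  [6,7,8,9,10]=10
  size 6 → [1,2,4,6,9,10]=1  [2,4,6,8,9,10]=6  [3,5,7,8,9,10]=15  [4,6,7,8,9,10]=15  [5,6,7,8,9,10]=20
  size 7 → [0,1,2,4,6,9,10]=1  [1,2,4,6,8,9,10]=7  [2,4,6,7,8,9,10]=21  [3,5,6,7,8,9,10]=35  [4,5,6,7,8,9,10]=35
  size 8 → [0,1,2,4,6,8,9,10]=8  [1,2,4,6,7,8,9,10]=28  [2,4,5,6,7,8,9,10]=56  [3,4,5,6,7,8,9,10]=70
  size 9 → [0,1,2,4,6,7,8,9,10]=36  [1,2,4,5,6,7,8,9,10]=84  [2,3,4,5,6,7,8,9,10]=126
  first=0(k) contributes 210
  first=3(j) contributes 120
|[w]| = 330

330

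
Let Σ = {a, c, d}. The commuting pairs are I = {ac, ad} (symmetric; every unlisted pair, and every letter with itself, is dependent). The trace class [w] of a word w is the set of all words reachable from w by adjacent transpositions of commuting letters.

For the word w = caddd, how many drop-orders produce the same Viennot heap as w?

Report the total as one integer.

0(c) covers ∅
1(a) covers ∅
2(d) covers 0:c
3(d) covers 2:d
4(d) covers 3:d
floor of heap: 0:c, 1:a
completions by unplaced set U, small U first (add the entries for U minus each lowest piece of U):
  |U|=1: {1}:1  {4}:1
  |U|=2: {1,4}:2  {3,4}:1
  |U|=3: {1,3,4}:3  {2,3,4}:1
  start at 0(c): 4
  start at 1(a): 1
sum over floor = 5

5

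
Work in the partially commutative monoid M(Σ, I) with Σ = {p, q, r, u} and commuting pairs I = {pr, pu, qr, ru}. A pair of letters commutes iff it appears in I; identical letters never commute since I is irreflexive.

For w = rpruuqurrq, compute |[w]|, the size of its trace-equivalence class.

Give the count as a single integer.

0(r) covers ∅
1(p) covers ∅
2(r) covers 0:r
3(u) covers ∅
4(u) covers 3:u
5(q) covers 1:p, 4:u
6(u) covers 5:q
7(r) covers 2:r
8(r) covers 7:r
9(q) covers 6:u
floor of heap: 0:r, 1:p, 3:u
completions by unplaced set U, small U first (add the entries for U minus each lowest piece of U):
  |U|=1: {8}:1  {9}:1
  |U|=2: {6,9}:1  {7,8}:1  {8,9}:2
  |U|=3: {2,7,8}:1  {5,6,9}:1  {6,8,9}:3  {7,8,9}:3
  |U|=4: {0,2,7,8}:1  {1,5,6,9}:1  {2,7,8,9}:4  {4,5,6,9}:1  {5,6,8,9}:4  {6,7,8,9}:6
  |U|=5: {0,2,7,8,9}:5  {1,4,5,6,9}:2  {1,5,6,8,9}:5  {2,6,7,8,9}:10  {3,4,5,6,9}:1  {4,5,6,8,9}:5  {5,6,7,8,9}:10
  |U|=6: {0,2,6,7,8,9}:15  {1,3,4,5,6,9}:3  {1,4,5,6,8,9}:12  {1,5,6,7,8,9}:15  {2,5,6,7,8,9}:20  {3,4,5,6,8,9}:6  {4,5,6,7,8,9}:15
  |U|=7: {0,2,5,6,7,8,9}:35  {1,2,5,6,7,8,9}:35  {1,3,4,5,6,8,9}:21  {1,4,5,6,7,8,9}:42  {2,4,5,6,7,8,9}:35  {3,4,5,6,7,8,9}:21
  |U|=8: {0,1,2,5,6,7,8,9}:70  {0,2,4,5,6,7,8,9}:70  {1,2,4,5,6,7,8,9}:112  {1,3,4,5,6,7,8,9}:84  {2,3,4,5,6,7,8,9}:56
  start at 0(r): 252
  start at 1(p): 126
  start at 3(u): 252
sum over floor = 630

630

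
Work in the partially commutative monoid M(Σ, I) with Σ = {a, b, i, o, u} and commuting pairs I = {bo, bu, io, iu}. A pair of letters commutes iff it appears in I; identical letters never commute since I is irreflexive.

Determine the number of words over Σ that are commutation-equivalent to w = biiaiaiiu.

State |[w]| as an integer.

3

piece 0:b — minimal
piece 1:i rests on {0:b}
piece 2:i rests on {1:i}
piece 3:a rests on {2:i}
piece 4:i rests on {3:a}
piece 5:a rests on {4:i}
piece 6:i rests on {5:a}
piece 7:i rests on {6:i}
piece 8:u rests on {5:a}
minimal pieces: {0:b}
ways to finish when only these pieces remain (= sum over removing one remaining piece with nothing left below it):
  1 left: {7}→1  {8}→1
  2 left: {6,7}→1  {7,8}→2
  3 left: {6,7,8}→3
  4 left: {5,6,7,8}→3
  5 left: {4,5,6,7,8}→3
  6 left: {3,4,5,6,7,8}→3
  7 left: {2,3,4,5,6,7,8}→3
  placing 0:b first → 3 extensions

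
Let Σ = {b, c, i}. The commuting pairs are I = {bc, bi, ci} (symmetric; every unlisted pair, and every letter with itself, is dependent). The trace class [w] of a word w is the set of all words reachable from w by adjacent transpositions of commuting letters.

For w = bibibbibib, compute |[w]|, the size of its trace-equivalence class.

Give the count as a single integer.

210

#0=b has no predecessor
#1=i has no predecessor
#2=b depends on [0:b]
#3=i depends on [1:i]
#4=b depends on [2:b]
#5=b depends on [4:b]
#6=i depends on [3:i]
#7=b depends on [5:b]
#8=i depends on [6:i]
#9=b depends on [7:b]
sources: [0:b, 1:i]
N(rest) = Σ N(rest − s) over sources s of rest; N(one piece) = 1:
  size 1 → [8]=1  [9]=1
  size 2 → [6,8]=1  [7,9]=1  [8,9]=2
  size 3 → [3,6,8]=1  [5,7,9]=1  [6,8,9]=3  [7,8,9]=3
  size 4 → [1,3,6,8]=1  [3,6,8,9]=4  [4,5,7,9]=1  [5,7,8,9]=4  [6,7,8,9]=6
  size 5 → [1,3,6,8,9]=5  [2,4,5,7,9]=1  [3,6,7,8,9]=10  [4,5,7,8,9]=5  [5,6,7,8,9]=10
  size 6 → [0,2,4,5,7,9]=1  [1,3,6,7,8,9]=15  [2,4,5,7,8,9]=6  [3,5,6,7,8,9]=20  [4,5,6,7,8,9]=15
  size 7 → [0,2,4,5,7,8,9]=7  [1,3,5,6,7,8,9]=35  [2,4,5,6,7,8,9]=21  [3,4,5,6,7,8,9]=35
  size 8 → [0,2,4,5,6,7,8,9]=28  [1,3,4,5,6,7,8,9]=70  [2,3,4,5,6,7,8,9]=56
  first=0(b) contributes 126
  first=1(i) contributes 84
|[w]| = 210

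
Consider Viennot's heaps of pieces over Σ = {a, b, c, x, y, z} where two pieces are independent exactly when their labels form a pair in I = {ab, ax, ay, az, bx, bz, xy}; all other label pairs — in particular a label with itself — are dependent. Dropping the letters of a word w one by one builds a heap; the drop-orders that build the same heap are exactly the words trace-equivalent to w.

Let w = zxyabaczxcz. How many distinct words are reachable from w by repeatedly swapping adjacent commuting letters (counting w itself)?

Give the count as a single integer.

45

0(z) covers ∅
1(x) covers 0:z
2(y) covers 0:z
3(a) covers ∅
4(b) covers 2:y
5(a) covers 3:a
6(c) covers 1:x, 4:b, 5:a
7(z) covers 6:c
8(x) covers 7:z
9(c) covers 8:x
10(z) covers 9:c
floor of heap: 0:z, 3:a
completions by unplaced set U, small U first (add the entries for U minus each lowest piece of U):
  |U|=1: {10}:1
  |U|=2: {9,10}:1
  |U|=3: {8,9,10}:1
  |U|=4: {7,8,9,10}:1
  |U|=5: {6,7,8,9,10}:1
  |U|=6: {1,6,7,8,9,10}:1  {4,6,7,8,9,10}:1  {5,6,7,8,9,10}:1
  |U|=7: {1,4,6,7,8,9,10}:2  {1,5,6,7,8,9,10}:2  {2,4,6,7,8,9,10}:1  {3,5,6,7,8,9,10}:1  {4,5,6,7,8,9,10}:2
  |U|=8: {1,2,4,6,7,8,9,10}:3  {1,3,5,6,7,8,9,10}:3  {1,4,5,6,7,8,9,10}:6  {2,4,5,6,7,8,9,10}:3  {3,4,5,6,7,8,9,10}:3
  |U|=9: {0,1,2,4,6,7,8,9,10}:3  {1,2,4,5,6,7,8,9,10}:12  {1,3,4,5,6,7,8,9,10}:12  {2,3,4,5,6,7,8,9,10}:6
  start at 0(z): 30
  start at 3(a): 15
sum over floor = 45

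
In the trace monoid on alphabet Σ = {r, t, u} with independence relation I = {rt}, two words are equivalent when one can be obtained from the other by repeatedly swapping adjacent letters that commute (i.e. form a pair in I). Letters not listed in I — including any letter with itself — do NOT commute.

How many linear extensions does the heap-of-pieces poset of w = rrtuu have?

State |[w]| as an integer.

drop 0:r onto floor
drop 1:r onto {0:r}
drop 2:t onto floor
drop 3:u onto {1:r, 2:t}
drop 4:u onto {3:u}
ground layer = {0:r, 2:t}
drop-orders for the pieces not yet dropped (sum over which currently-grounded one goes next):
  1 to go: {4} 1
  2 to go: {3,4} 1
  3 to go: {1,3,4} 1  {2,3,4} 1
  if 0:r drops first: 2 orders
  if 2:t drops first: 1 orders
heap linearizations: 3

3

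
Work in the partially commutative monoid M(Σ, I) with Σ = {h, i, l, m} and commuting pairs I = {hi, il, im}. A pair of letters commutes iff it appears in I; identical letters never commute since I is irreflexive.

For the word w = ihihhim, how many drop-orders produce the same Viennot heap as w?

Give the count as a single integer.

drop 0:i onto floor
drop 1:h onto floor
drop 2:i onto {0:i}
drop 3:h onto {1:h}
drop 4:h onto {3:h}
drop 5:i onto {2:i}
drop 6:m onto {4:h}
ground layer = {0:i, 1:h}
drop-orders for the pieces not yet dropped (sum over which currently-grounded one goes next):
  1 to go: {5} 1  {6} 1
  2 to go: {2,5} 1  {4,6} 1  {5,6} 2
  3 to go: {0,2,5} 1  {2,5,6} 3  {3,4,6} 1  {4,5,6} 3
  4 to go: {0,2,5,6} 4  {1,3,4,6} 1  {2,4,5,6} 6  {3,4,5,6} 4
  5 to go: {0,2,4,5,6} 10  {1,3,4,5,6} 5  {2,3,4,5,6} 10
  if 0:i drops first: 15 orders
  if 1:h drops first: 20 orders
heap linearizations: 35

35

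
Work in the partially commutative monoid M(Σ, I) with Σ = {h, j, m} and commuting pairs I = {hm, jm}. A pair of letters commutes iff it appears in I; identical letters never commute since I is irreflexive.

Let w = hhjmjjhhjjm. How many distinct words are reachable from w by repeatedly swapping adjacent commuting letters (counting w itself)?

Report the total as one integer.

55

piece 0:h — minimal
piece 1:h rests on {0:h}
piece 2:j rests on {1:h}
piece 3:m — minimal
piece 4:j rests on {2:j}
piece 5:j rests on {4:j}
piece 6:h rests on {5:j}
piece 7:h rests on {6:h}
piece 8:j rests on {7:h}
piece 9:j rests on {8:j}
piece 10:m rests on {3:m}
minimal pieces: {0:h, 3:m}
ways to finish when only these pieces remain (= sum over removing one remaining piece with nothing left below it):
  1 left: {9}→1  {10}→1
  2 left: {3,10}→1  {8,9}→1  {9,10}→2
  3 left: {3,9,10}→3  {7,8,9}→1  {8,9,10}→3
  4 left: {3,8,9,10}→6  {6,7,8,9}→1  {7,8,9,10}→4
  5 left: {3,7,8,9,10}→10  {5,6,7,8,9}→1  {6,7,8,9,10}→5
  6 left: {3,6,7,8,9,10}→15  {4,5,6,7,8,9}→1  {5,6,7,8,9,10}→6
  7 left: {2,4,5,6,7,8,9}→1  {3,5,6,7,8,9,10}→21  {4,5,6,7,8,9,10}→7
  8 left: {1,2,4,5,6,7,8,9}→1  {2,4,5,6,7,8,9,10}→8  {3,4,5,6,7,8,9,10}→28
  9 left: {0,1,2,4,5,6,7,8,9}→1  {1,2,4,5,6,7,8,9,10}→9  {2,3,4,5,6,7,8,9,10}→36
  placing 0:h first → 45 extensions
  placing 3:m first → 10 extensions
total linear extensions = 55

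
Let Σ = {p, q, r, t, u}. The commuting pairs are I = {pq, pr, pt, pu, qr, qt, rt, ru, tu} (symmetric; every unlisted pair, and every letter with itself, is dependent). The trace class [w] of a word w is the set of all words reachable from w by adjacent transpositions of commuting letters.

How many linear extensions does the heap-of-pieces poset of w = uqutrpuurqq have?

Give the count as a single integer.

drop 0:u onto floor
drop 1:q onto {0:u}
drop 2:u onto {1:q}
drop 3:t onto floor
drop 4:r onto floor
drop 5:p onto floor
drop 6:u onto {2:u}
drop 7:u onto {6:u}
drop 8:r onto {4:r}
drop 9:q onto {7:u}
drop 10:q onto {9:q}
ground layer = {0:u, 3:t, 4:r, 5:p}
drop-orders for the pieces not yet dropped (sum over which currently-grounded one goes next):
  1 to go: {3} 1  {5} 1  {8} 1  {10} 1
  2 to go: {3,5} 2  {3,8} 2  {3,10} 2  {4,8} 1  {5,8} 2  {5,10} 2  {8,10} 2  {9,10} 1
  3 to go: {3,4,8} 3  {3,5,8} 6  {3,5,10} 6  {3,8,10} 6  {3,9,10} 3  {4,5,8} 3  {4,8,10} 3  {5,8,10} 6  {5,9,10} 3  {7,9,10} 1  {8,9,10} 3
  4 to go: {3,4,5,8} 12  {3,4,8,10} 12  {3,5,8,10} 24  {3,5,9,10} 12  {3,7,9,10} 4  {3,8,9,10} 12  {4,5,8,10} 12  {4,8,9,10} 6  {5,7,9,10} 4  {5,8,9,10} 12  {6,7,9,10} 1  {7,8,9,10} 4
  5 to go: {2,6,7,9,10} 1  {3,4,5,8,10} 60  {3,4,8,9,10} 30  {3,5,7,9,10} 20  {3,5,8,9,10} 60  {3,6,7,9,10} 5  {3,7,8,9,10} 20  {4,5,8,9,10} 30  {4,7,8,9,10} 10  {5,6,7,9,10} 5  {5,7,8,9,10} 20  {6,7,8,9,10} 5
  6 to go: {1,2,6,7,9,10} 1  {2,3,6,7,9,10} 6  {2,5,6,7,9,10} 6  {2,6,7,8,9,10} 6  {3,4,5,8,9,10} 180  {3,4,7,8,9,10} 60  {3,5,6,7,9,10} 30  {3,5,7,8,9,10} 120  {3,6,7,8,9,10} 30  {4,5,7,8,9,10} 60  {4,6,7,8,9,10} 15  {5,6,7,8,9,10} 30
  7 to go: {0,1,2,6,7,9,10} 1  {1,2,3,6,7,9,10} 7  {1,2,5,6,7,9,10} 7  {1,2,6,7,8,9,10} 7  {2,3,5,6,7,9,10} 42  {2,3,6,7,8,9,10} 42  {2,4,6,7,8,9,10} 21  {2,5,6,7,8,9,10} 42  {3,4,5,7,8,9,10} 420  {3,4,6,7,8,9,10} 105  {3,5,6,7,8,9,10} 210  {4,5,6,7,8,9,10} 105
  8 to go: {0,1,2,3,6,7,9,10} 8  {0,1,2,5,6,7,9,10} 8  {0,1,2,6,7,8,9,10} 8  {1,2,3,5,6,7,9,10} 56  {1,2,3,6,7,8,9,10} 56  {1,2,4,6,7,8,9,10} 28  {1,2,5,6,7,8,9,10} 56  {2,3,4,6,7,8,9,10} 168  {2,3,5,6,7,8,9,10} 336  {2,4,5,6,7,8,9,10} 168  {3,4,5,6,7,8,9,10} 840
  9 to go: {0,1,2,3,5,6,7,9,10} 72  {0,1,2,3,6,7,8,9,10} 72  {0,1,2,4,6,7,8,9,10} 36  {0,1,2,5,6,7,8,9,10} 72  {1,2,3,4,6,7,8,9,10} 252  {1,2,3,5,6,7,8,9,10} 504  {1,2,4,5,6,7,8,9,10} 252  {2,3,4,5,6,7,8,9,10} 1512
  if 0:u drops first: 2520 orders
  if 3:t drops first: 360 orders
  if 4:r drops first: 720 orders
  if 5:p drops first: 360 orders
heap linearizations: 3960

3960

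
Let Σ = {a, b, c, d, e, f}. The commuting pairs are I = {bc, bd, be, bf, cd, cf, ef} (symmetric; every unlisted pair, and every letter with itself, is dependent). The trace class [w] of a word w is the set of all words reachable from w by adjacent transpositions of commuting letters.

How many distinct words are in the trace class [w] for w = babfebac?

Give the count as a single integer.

0(b) covers ∅
1(a) covers 0:b
2(b) covers 1:a
3(f) covers 1:a
4(e) covers 1:a
5(b) covers 2:b
6(a) covers 3:f, 4:e, 5:b
7(c) covers 6:a
floor of heap: 0:b
completions by unplaced set U, small U first (add the entries for U minus each lowest piece of U):
  |U|=1: {7}:1
  |U|=2: {6,7}:1
  |U|=3: {3,6,7}:1  {4,6,7}:1  {5,6,7}:1
  |U|=4: {2,5,6,7}:1  {3,4,6,7}:2  {3,5,6,7}:2  {4,5,6,7}:2
  |U|=5: {2,3,5,6,7}:3  {2,4,5,6,7}:3  {3,4,5,6,7}:6
  |U|=6: {2,3,4,5,6,7}:12
  start at 0(b): 12

12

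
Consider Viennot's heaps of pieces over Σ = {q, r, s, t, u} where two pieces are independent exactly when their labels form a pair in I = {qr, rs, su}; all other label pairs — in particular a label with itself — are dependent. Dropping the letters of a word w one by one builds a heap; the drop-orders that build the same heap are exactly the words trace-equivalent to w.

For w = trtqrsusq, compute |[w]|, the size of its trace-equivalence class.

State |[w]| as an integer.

9

#0=t has no predecessor
#1=r depends on [0:t]
#2=t depends on [1:r]
#3=q depends on [2:t]
#4=r depends on [2:t]
#5=s depends on [3:q]
#6=u depends on [3:q, 4:r]
#7=s depends on [5:s]
#8=q depends on [6:u, 7:s]
sources: [0:t]
N(rest) = Σ N(rest − s) over sources s of rest; N(one piece) = 1:
  size 1 → [8]=1
  size 2 → [6,8]=1  [7,8]=1
  size 3 → [4,6,8]=1  [5,7,8]=1  [6,7,8]=2
  size 4 → [4,6,7,8]=3  [5,6,7,8]=3
  size 5 → [3,5,6,7,8]=3  [4,5,6,7,8]=6
  size 6 → [3,4,5,6,7,8]=9
  size 7 → [2,3,4,5,6,7,8]=9
  first=0(t) contributes 9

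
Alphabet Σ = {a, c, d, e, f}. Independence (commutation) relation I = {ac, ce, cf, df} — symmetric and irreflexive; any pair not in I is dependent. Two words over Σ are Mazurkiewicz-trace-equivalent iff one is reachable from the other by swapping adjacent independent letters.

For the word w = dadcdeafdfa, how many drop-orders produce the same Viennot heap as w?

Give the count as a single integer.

3

#0=d has no predecessor
#1=a depends on [0:d]
#2=d depends on [1:a]
#3=c depends on [2:d]
#4=d depends on [3:c]
#5=e depends on [4:d]
#6=a depends on [5:e]
#7=f depends on [6:a]
#8=d depends on [6:a]
#9=f depends on [7:f]
#10=a depends on [8:d, 9:f]
sources: [0:d]
N(rest) = Σ N(rest − s) over sources s of rest; N(one piece) = 1:
  size 1 → [10]=1
  size 2 → [8,10]=1  [9,10]=1
  size 3 → [7,9,10]=1  [8,9,10]=2
  size 4 → [7,8,9,10]=3
  size 5 → [6,7,8,9,10]=3
  size 6 → [5,6,7,8,9,10]=3
  size 7 → [4,5,6,7,8,9,10]=3
  size 8 → [3,4,5,6,7,8,9,10]=3
  size 9 → [2,3,4,5,6,7,8,9,10]=3
  first=0(d) contributes 3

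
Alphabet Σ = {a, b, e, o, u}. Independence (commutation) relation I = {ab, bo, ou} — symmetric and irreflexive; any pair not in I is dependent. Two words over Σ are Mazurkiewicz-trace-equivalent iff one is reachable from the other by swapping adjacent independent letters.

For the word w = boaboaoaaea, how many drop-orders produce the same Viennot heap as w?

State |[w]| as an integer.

piece 0:b — minimal
piece 1:o — minimal
piece 2:a rests on {1:o}
piece 3:b rests on {0:b}
piece 4:o rests on {2:a}
piece 5:a rests on {4:o}
piece 6:o rests on {5:a}
piece 7:a rests on {6:o}
piece 8:a rests on {7:a}
piece 9:e rests on {3:b, 8:a}
piece 10:a rests on {9:e}
minimal pieces: {0:b, 1:o}
ways to finish when only these pieces remain (= sum over removing one remaining piece with nothing left below it):
  1 left: {10}→1
  2 left: {9,10}→1
  3 left: {3,9,10}→1  {8,9,10}→1
  4 left: {0,3,9,10}→1  {3,8,9,10}→2  {7,8,9,10}→1
  5 left: {0,3,8,9,10}→3  {3,7,8,9,10}→3  {6,7,8,9,10}→1
  6 left: {0,3,7,8,9,10}→6  {3,6,7,8,9,10}→4  {5,6,7,8,9,10}→1
  7 left: {0,3,6,7,8,9,10}→10  {3,5,6,7,8,9,10}→5  {4,5,6,7,8,9,10}→1
  8 left: {0,3,5,6,7,8,9,10}→15  {2,4,5,6,7,8,9,10}→1  {3,4,5,6,7,8,9,10}→6
  9 left: {0,3,4,5,6,7,8,9,10}→21  {1,2,4,5,6,7,8,9,10}→1  {2,3,4,5,6,7,8,9,10}→7
  placing 0:b first → 8 extensions
  placing 1:o first → 28 extensions
total linear extensions = 36

36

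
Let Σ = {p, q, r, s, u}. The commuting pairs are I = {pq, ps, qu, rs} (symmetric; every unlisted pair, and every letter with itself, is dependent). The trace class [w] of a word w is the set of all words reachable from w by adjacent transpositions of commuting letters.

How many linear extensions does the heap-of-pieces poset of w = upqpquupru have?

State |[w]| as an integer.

28

#0=u has no predecessor
#1=p depends on [0:u]
#2=q has no predecessor
#3=p depends on [1:p]
#4=q depends on [2:q]
#5=u depends on [3:p]
#6=u depends on [5:u]
#7=p depends on [6:u]
#8=r depends on [4:q, 7:p]
#9=u depends on [8:r]
sources: [0:u, 2:q]
N(rest) = Σ N(rest − s) over sources s of rest; N(one piece) = 1:
  size 1 → [9]=1
  size 2 → [8,9]=1
  size 3 → [4,8,9]=1  [7,8,9]=1
  size 4 → [2,4,8,9]=1  [4,7,8,9]=2  [6,7,8,9]=1
  size 5 → [2,4,7,8,9]=3  [4,6,7,8,9]=3  [5,6,7,8,9]=1
  size 6 → [2,4,6,7,8,9]=6  [3,5,6,7,8,9]=1  [4,5,6,7,8,9]=4
  size 7 → [1,3,5,6,7,8,9]=1  [2,4,5,6,7,8,9]=10  [3,4,5,6,7,8,9]=5
  size 8 → [0,1,3,5,6,7,8,9]=1  [1,3,4,5,6,7,8,9]=6  [2,3,4,5,6,7,8,9]=15
  first=0(u) contributes 21
  first=2(q) contributes 7
|[w]| = 28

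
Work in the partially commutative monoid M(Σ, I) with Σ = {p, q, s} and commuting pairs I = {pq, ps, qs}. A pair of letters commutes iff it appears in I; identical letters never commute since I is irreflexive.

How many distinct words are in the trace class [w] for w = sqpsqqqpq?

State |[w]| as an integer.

0(s) covers ∅
1(q) covers ∅
2(p) covers ∅
3(s) covers 0:s
4(q) covers 1:q
5(q) covers 4:q
6(q) covers 5:q
7(p) covers 2:p
8(q) covers 6:q
floor of heap: 0:s, 1:q, 2:p
completions by unplaced set U, small U first (add the entries for U minus each lowest piece of U):
  |U|=1: {3}:1  {7}:1  {8}:1
  |U|=2: {0,3}:1  {2,7}:1  {3,7}:2  {3,8}:2  {6,8}:1  {7,8}:2
  |U|=3: {0,3,7}:3  {0,3,8}:3  {2,3,7}:3  {2,7,8}:3  {3,6,8}:3  {3,7,8}:6  {5,6,8}:1  {6,7,8}:3
  |U|=4: {0,2,3,7}:6  {0,3,6,8}:6  {0,3,7,8}:12  {2,3,7,8}:12  {2,6,7,8}:6  {3,5,6,8}:4  {3,6,7,8}:12  {4,5,6,8}:1  {5,6,7,8}:4
  |U|=5: {0,2,3,7,8}:30  {0,3,5,6,8}:10  {0,3,6,7,8}:30  {1,4,5,6,8}:1  {2,3,6,7,8}:30  {2,5,6,7,8}:10  {3,4,5,6,8}:5  {3,5,6,7,8}:20  {4,5,6,7,8}:5
  |U|=6: {0,2,3,6,7,8}:90  {0,3,4,5,6,8}:15  {0,3,5,6,7,8}:60  {1,3,4,5,6,8}:6  {1,4,5,6,7,8}:6  {2,3,5,6,7,8}:60  {2,4,5,6,7,8}:15  {3,4,5,6,7,8}:30
  |U|=7: {0,1,3,4,5,6,8}:21  {0,2,3,5,6,7,8}:210  {0,3,4,5,6,7,8}:105  {1,2,4,5,6,7,8}:21  {1,3,4,5,6,7,8}:42  {2,3,4,5,6,7,8}:105
  start at 0(s): 168
  start at 1(q): 420
  start at 2(p): 168
sum over floor = 756

756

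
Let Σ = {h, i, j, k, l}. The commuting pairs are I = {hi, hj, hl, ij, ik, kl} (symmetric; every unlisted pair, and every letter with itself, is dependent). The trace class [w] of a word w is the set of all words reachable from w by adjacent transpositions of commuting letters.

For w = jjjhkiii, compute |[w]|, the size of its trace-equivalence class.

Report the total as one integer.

#0=j has no predecessor
#1=j depends on [0:j]
#2=j depends on [1:j]
#3=h has no predecessor
#4=k depends on [2:j, 3:h]
#5=i has no predecessor
#6=i depends on [5:i]
#7=i depends on [6:i]
sources: [0:j, 3:h, 5:i]
N(rest) = Σ N(rest − s) over sources s of rest; N(one piece) = 1:
  size 1 → [4]=1  [7]=1
  size 2 → [2,4]=1  [3,4]=1  [4,7]=2  [6,7]=1
  size 3 → [1,2,4]=1  [2,3,4]=2  [2,4,7]=3  [3,4,7]=3  [4,6,7]=3  [5,6,7]=1
  size 4 → [0,1,2,4]=1  [1,2,3,4]=3  [1,2,4,7]=4  [2,3,4,7]=8  [2,4,6,7]=6  [3,4,6,7]=6  [4,5,6,7]=4
  size 5 → [0,1,2,3,4]=4  [0,1,2,4,7]=5  [1,2,3,4,7]=15  [1,2,4,6,7]=10  [2,3,4,6,7]=20  [2,4,5,6,7]=10  [3,4,5,6,7]=10
  size 6 → [0,1,2,3,4,7]=24  [0,1,2,4,6,7]=15  [1,2,3,4,6,7]=45  [1,2,4,5,6,7]=20  [2,3,4,5,6,7]=40
  first=0(j) contributes 105
  first=3(h) contributes 35
  first=5(i) contributes 84
|[w]| = 224

224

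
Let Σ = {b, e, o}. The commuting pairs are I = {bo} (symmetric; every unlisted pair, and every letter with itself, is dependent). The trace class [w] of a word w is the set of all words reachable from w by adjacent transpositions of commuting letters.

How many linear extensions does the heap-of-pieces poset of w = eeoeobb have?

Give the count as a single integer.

drop 0:e onto floor
drop 1:e onto {0:e}
drop 2:o onto {1:e}
drop 3:e onto {2:o}
drop 4:o onto {3:e}
drop 5:b onto {3:e}
drop 6:b onto {5:b}
ground layer = {0:e}
drop-orders for the pieces not yet dropped (sum over which currently-grounded one goes next):
  1 to go: {4} 1  {6} 1
  2 to go: {4,6} 2  {5,6} 1
  3 to go: {4,5,6} 3
  4 to go: {3,4,5,6} 3
  5 to go: {2,3,4,5,6} 3
  if 0:e drops first: 3 orders

3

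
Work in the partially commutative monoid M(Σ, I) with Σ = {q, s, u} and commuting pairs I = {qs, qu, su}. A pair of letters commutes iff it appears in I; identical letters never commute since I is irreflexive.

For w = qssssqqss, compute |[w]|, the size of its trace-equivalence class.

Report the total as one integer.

drop 0:q onto floor
drop 1:s onto floor
drop 2:s onto {1:s}
drop 3:s onto {2:s}
drop 4:s onto {3:s}
drop 5:q onto {0:q}
drop 6:q onto {5:q}
drop 7:s onto {4:s}
drop 8:s onto {7:s}
ground layer = {0:q, 1:s}
drop-orders for the pieces not yet dropped (sum over which currently-grounded one goes next):
  1 to go: {6} 1  {8} 1
  2 to go: {5,6} 1  {6,8} 2  {7,8} 1
  3 to go: {0,5,6} 1  {4,7,8} 1  {5,6,8} 3  {6,7,8} 3
  4 to go: {0,5,6,8} 4  {3,4,7,8} 1  {4,6,7,8} 4  {5,6,7,8} 6
  5 to go: {0,5,6,7,8} 10  {2,3,4,7,8} 1  {3,4,6,7,8} 5  {4,5,6,7,8} 10
  6 to go: {0,4,5,6,7,8} 20  {1,2,3,4,7,8} 1  {2,3,4,6,7,8} 6  {3,4,5,6,7,8} 15
  7 to go: {0,3,4,5,6,7,8} 35  {1,2,3,4,6,7,8} 7  {2,3,4,5,6,7,8} 21
  if 0:q drops first: 28 orders
  if 1:s drops first: 56 orders
heap linearizations: 84

84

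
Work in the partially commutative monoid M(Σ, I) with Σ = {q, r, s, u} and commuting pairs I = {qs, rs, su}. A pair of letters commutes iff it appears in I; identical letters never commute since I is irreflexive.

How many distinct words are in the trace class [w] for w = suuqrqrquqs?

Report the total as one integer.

55

drop 0:s onto floor
drop 1:u onto floor
drop 2:u onto {1:u}
drop 3:q onto {2:u}
drop 4:r onto {3:q}
drop 5:q onto {4:r}
drop 6:r onto {5:q}
drop 7:q onto {6:r}
drop 8:u onto {7:q}
drop 9:q onto {8:u}
drop 10:s onto {0:s}
ground layer = {0:s, 1:u}
drop-orders for the pieces not yet dropped (sum over which currently-grounded one goes next):
  1 to go: {9} 1  {10} 1
  2 to go: {0,10} 1  {8,9} 1  {9,10} 2
  3 to go: {0,9,10} 3  {7,8,9} 1  {8,9,10} 3
  4 to go: {0,8,9,10} 6  {6,7,8,9} 1  {7,8,9,10} 4
  5 to go: {0,7,8,9,10} 10  {5,6,7,8,9} 1  {6,7,8,9,10} 5
  6 to go: {0,6,7,8,9,10} 15  {4,5,6,7,8,9} 1  {5,6,7,8,9,10} 6
  7 to go: {0,5,6,7,8,9,10} 21  {3,4,5,6,7,8,9} 1  {4,5,6,7,8,9,10} 7
  8 to go: {0,4,5,6,7,8,9,10} 28  {2,3,4,5,6,7,8,9} 1  {3,4,5,6,7,8,9,10} 8
  9 to go: {0,3,4,5,6,7,8,9,10} 36  {1,2,3,4,5,6,7,8,9} 1  {2,3,4,5,6,7,8,9,10} 9
  if 0:s drops first: 10 orders
  if 1:u drops first: 45 orders
heap linearizations: 55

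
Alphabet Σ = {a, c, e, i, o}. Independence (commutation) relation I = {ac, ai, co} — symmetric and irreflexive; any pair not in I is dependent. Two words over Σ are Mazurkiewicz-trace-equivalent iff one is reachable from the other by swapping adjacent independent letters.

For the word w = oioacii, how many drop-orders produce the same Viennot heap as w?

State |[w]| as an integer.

7

drop 0:o onto floor
drop 1:i onto {0:o}
drop 2:o onto {1:i}
drop 3:a onto {2:o}
drop 4:c onto {1:i}
drop 5:i onto {2:o, 4:c}
drop 6:i onto {5:i}
ground layer = {0:o}
drop-orders for the pieces not yet dropped (sum over which currently-grounded one goes next):
  1 to go: {3} 1  {6} 1
  2 to go: {3,6} 2  {5,6} 1
  3 to go: {3,5,6} 3  {4,5,6} 1
  4 to go: {2,3,5,6} 3  {3,4,5,6} 4
  5 to go: {2,3,4,5,6} 7
  if 0:o drops first: 7 orders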